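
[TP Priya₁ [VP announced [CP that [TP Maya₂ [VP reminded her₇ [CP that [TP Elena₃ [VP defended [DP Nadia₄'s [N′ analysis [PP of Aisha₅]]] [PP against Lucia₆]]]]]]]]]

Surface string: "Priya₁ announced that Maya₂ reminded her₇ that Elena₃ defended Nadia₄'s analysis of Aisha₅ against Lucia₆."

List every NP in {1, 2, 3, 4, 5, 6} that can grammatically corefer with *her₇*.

{1}

*her* is a pronoun, so Principle B applies: it must be free in its binding domain.
Binding domain of *her₇*: the embedded TP, whose subject is Maya₂.
*Priya₁* c-commands the pronoun but from outside its binding domain, and is not c-commanded by it → coindexation permitted.
*Maya₂* c-commands the pronoun within its binding domain → coindexation would violate Principle B.
*Elena₃*: the pronoun c-commands this R-expression → coindexation would violate Principle C on *Elena₃*.
*Nadia₄*: the pronoun c-commands this R-expression → coindexation would violate Principle C on *Nadia₄*.
*Aisha₅*: the pronoun c-commands this R-expression → coindexation would violate Principle C on *Aisha₅*.
*Lucia₆*: the pronoun c-commands this R-expression → coindexation would violate Principle C on *Lucia₆*.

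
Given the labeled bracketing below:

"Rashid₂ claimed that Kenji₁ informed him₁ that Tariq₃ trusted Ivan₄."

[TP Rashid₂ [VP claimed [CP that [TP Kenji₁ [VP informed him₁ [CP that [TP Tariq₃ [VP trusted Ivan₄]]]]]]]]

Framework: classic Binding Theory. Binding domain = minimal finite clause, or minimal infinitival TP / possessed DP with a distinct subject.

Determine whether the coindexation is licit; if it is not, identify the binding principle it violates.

The two coindexed NPs are *Kenji₁* and *him₁*.
*him₁* is a pronoun. Its binding domain is the embedded TP, whose subject is Kenji₁.
*Kenji₁* c-commands it within that domain and carries the same index.
The pronoun is locally bound → Principle B violation.

Principle B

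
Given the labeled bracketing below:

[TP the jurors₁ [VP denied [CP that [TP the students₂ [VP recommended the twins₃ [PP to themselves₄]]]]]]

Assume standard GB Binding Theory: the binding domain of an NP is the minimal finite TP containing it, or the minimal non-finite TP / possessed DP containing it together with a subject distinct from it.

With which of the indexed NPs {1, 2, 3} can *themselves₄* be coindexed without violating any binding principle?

*themselves* is an anaphor, so Principle A applies: it must be bound in its binding domain.
Binding domain of *themselves₄*: the embedded TP, whose subject is the students₂.
*the jurors₁* c-commands the anaphor but is outside its binding domain → cannot satisfy Principle A.
*the students₂* c-commands the anaphor within its binding domain → licit binder.
*the twins₃* c-commands the anaphor within its binding domain → licit binder.

{2, 3}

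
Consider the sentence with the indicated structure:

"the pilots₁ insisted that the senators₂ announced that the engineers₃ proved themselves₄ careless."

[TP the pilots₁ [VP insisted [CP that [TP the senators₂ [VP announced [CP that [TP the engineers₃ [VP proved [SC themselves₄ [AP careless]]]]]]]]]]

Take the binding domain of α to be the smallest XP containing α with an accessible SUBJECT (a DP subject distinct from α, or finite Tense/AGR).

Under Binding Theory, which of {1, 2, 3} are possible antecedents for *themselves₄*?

*themselves* is an anaphor, so Principle A applies: it must be bound in its binding domain.
Binding domain of *themselves₄*: the embedded TP, whose subject is the engineers₃.
*the pilots₁* c-commands the anaphor but is outside its binding domain → cannot satisfy Principle A.
*the senators₂* c-commands the anaphor but is outside its binding domain → cannot satisfy Principle A.
*the engineers₃* c-commands the anaphor within its binding domain → licit binder.

{3}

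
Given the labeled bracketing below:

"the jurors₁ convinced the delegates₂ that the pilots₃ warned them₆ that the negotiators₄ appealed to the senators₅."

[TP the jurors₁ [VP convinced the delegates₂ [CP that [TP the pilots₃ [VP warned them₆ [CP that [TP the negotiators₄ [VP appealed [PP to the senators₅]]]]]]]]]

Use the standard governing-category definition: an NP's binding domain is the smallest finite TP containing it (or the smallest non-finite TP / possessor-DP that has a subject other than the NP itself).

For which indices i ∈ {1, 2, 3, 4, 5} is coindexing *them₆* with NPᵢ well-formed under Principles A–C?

{1, 2}

*them* is a pronoun, so Principle B applies: it must be free in its binding domain.
Binding domain of *them₆*: the embedded TP, whose subject is the pilots₃.
*the jurors₁* c-commands the pronoun but from outside its binding domain, and is not c-commanded by it → coindexation permitted.
*the delegates₂* c-commands the pronoun but from outside its binding domain, and is not c-commanded by it → coindexation permitted.
*the pilots₃* c-commands the pronoun within its binding domain → coindexation would violate Principle B.
*the negotiators₄*: the pronoun c-commands this R-expression → coindexation would violate Principle C on *the negotiators₄*.
*the senators₅*: the pronoun c-commands this R-expression → coindexation would violate Principle C on *the senators₅*.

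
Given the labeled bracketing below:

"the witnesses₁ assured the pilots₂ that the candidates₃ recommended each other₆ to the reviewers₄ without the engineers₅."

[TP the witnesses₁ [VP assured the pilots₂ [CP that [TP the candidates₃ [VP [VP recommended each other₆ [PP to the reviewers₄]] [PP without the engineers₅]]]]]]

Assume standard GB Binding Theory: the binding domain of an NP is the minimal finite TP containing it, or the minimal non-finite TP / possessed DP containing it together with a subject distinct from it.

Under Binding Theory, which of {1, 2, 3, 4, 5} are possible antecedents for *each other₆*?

*each other* is an anaphor, so Principle A applies: it must be bound in its binding domain.
Binding domain of *each other₆*: the embedded TP, whose subject is the candidates₃.
*the witnesses₁* c-commands the anaphor but is outside its binding domain → cannot satisfy Principle A.
*the pilots₂* c-commands the anaphor but is outside its binding domain → cannot satisfy Principle A.
*the candidates₃* c-commands the anaphor within its binding domain → licit binder.
*the reviewers₄* does not c-command the anaphor → cannot bind it.
*the engineers₅* does not c-command the anaphor → cannot bind it.

{3}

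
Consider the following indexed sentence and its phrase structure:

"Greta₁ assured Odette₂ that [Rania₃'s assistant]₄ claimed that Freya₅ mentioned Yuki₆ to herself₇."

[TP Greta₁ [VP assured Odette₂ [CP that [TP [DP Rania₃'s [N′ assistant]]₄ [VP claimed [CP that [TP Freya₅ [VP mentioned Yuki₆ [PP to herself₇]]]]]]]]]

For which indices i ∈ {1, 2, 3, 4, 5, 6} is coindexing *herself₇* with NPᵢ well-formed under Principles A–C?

*herself* is an anaphor, so Principle A applies: it must be bound in its binding domain.
Binding domain of *herself₇*: the embedded TP, whose subject is Freya₅.
*Greta₁* c-commands the anaphor but is outside its binding domain → cannot satisfy Principle A.
*Odette₂* c-commands the anaphor but is outside its binding domain → cannot satisfy Principle A.
*Rania₃* does not c-command the anaphor → cannot bind it.
*[Rania₃'s assistant]₄* c-commands the anaphor but is outside its binding domain → cannot satisfy Principle A.
*Freya₅* c-commands the anaphor within its binding domain → licit binder.
*Yuki₆* c-commands the anaphor within its binding domain → licit binder.

{5, 6}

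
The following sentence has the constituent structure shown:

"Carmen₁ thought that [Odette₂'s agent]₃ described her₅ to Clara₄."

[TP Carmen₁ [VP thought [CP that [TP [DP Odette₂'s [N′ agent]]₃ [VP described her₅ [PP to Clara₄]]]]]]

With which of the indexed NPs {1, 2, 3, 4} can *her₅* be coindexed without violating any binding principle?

*her* is a pronoun, so Principle B applies: it must be free in its binding domain.
Binding domain of *her₅*: the embedded TP, whose subject is [Odette₂'s agent]₃.
*Carmen₁* c-commands the pronoun but from outside its binding domain, and is not c-commanded by it → coindexation permitted.
*Odette₂* and the pronoun do not c-command one another → neither Principle B nor Principle C is at stake; coindexation permitted.
*[Odette₂'s agent]₃* c-commands the pronoun within its binding domain → coindexation would violate Principle B.
*Clara₄*: the pronoun c-commands this R-expression → coindexation would violate Principle C on *Clara₄*.

{1, 2}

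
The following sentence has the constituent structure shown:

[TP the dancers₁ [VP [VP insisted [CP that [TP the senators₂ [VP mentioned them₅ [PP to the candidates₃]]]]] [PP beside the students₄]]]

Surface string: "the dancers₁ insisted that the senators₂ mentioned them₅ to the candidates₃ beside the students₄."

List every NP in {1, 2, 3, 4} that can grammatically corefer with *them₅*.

{1, 4}

*them* is a pronoun, so Principle B applies: it must be free in its binding domain.
Binding domain of *them₅*: the embedded TP, whose subject is the senators₂.
*the dancers₁* c-commands the pronoun but from outside its binding domain, and is not c-commanded by it → coindexation permitted.
*the senators₂* c-commands the pronoun within its binding domain → coindexation would violate Principle B.
*the candidates₃*: the pronoun c-commands this R-expression → coindexation would violate Principle C on *the candidates₃*.
*the students₄* and the pronoun do not c-command one another → neither Principle B nor Principle C is at stake; coindexation permitted.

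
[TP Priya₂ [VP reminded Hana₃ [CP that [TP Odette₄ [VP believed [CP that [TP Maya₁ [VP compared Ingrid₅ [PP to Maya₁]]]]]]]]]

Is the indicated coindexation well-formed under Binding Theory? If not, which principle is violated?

Principle C

The two coindexed NPs are *Maya₁* (the higher occurrence) and *Maya₁* (the lower occurrence).
*Maya₁* (the lower occurrence) is an R-expression. Principle C requires it to be free everywhere.
*Maya₁* (the higher occurrence) c-commands it and carries the same index.
The R-expression is bound → Principle C violation.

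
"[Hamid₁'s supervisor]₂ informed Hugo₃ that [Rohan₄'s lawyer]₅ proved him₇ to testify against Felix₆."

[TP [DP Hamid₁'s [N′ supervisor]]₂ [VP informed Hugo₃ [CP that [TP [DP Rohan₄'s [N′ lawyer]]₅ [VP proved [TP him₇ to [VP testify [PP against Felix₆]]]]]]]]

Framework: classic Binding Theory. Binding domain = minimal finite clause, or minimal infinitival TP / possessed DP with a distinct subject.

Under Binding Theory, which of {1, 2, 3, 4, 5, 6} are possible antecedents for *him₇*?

{1, 2, 3, 4}

*him* is a pronoun, so Principle B applies: it must be free in its binding domain.
Binding domain of *him₇*: the embedded TP, whose subject is [Rohan₄'s lawyer]₅.
*Hamid₁* and the pronoun do not c-command one another → neither Principle B nor Principle C is at stake; coindexation permitted.
*[Hamid₁'s supervisor]₂* c-commands the pronoun but from outside its binding domain, and is not c-commanded by it → coindexation permitted.
*Hugo₃* c-commands the pronoun but from outside its binding domain, and is not c-commanded by it → coindexation permitted.
*Rohan₄* and the pronoun do not c-command one another → neither Principle B nor Principle C is at stake; coindexation permitted.
*[Rohan₄'s lawyer]₅* c-commands the pronoun within its binding domain → coindexation would violate Principle B.
*Felix₆*: the pronoun c-commands this R-expression → coindexation would violate Principle C on *Felix₆*.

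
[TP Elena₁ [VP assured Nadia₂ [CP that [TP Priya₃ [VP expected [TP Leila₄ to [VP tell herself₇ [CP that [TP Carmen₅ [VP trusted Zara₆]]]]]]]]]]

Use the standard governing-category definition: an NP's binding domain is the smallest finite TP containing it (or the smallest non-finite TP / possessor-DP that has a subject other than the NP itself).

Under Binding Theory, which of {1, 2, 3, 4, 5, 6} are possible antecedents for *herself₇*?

*herself* is an anaphor, so Principle A applies: it must be bound in its binding domain.
Binding domain of *herself₇*: the embedded TP, whose subject is Leila₄.
*Elena₁* c-commands the anaphor but is outside its binding domain → cannot satisfy Principle A.
*Nadia₂* c-commands the anaphor but is outside its binding domain → cannot satisfy Principle A.
*Priya₃* c-commands the anaphor but is outside its binding domain → cannot satisfy Principle A.
*Leila₄* c-commands the anaphor within its binding domain → licit binder.
*Carmen₅* does not c-command the anaphor → cannot bind it.
*Zara₆* does not c-command the anaphor → cannot bind it.

{4}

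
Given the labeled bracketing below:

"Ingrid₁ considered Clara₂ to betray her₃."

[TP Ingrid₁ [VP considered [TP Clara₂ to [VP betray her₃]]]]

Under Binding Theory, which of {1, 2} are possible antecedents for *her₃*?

{1}

*her* is a pronoun, so Principle B applies: it must be free in its binding domain.
Binding domain of *her₃*: the embedded TP, whose subject is Clara₂.
*Ingrid₁* c-commands the pronoun but from outside its binding domain, and is not c-commanded by it → coindexation permitted.
*Clara₂* c-commands the pronoun within its binding domain → coindexation would violate Principle B.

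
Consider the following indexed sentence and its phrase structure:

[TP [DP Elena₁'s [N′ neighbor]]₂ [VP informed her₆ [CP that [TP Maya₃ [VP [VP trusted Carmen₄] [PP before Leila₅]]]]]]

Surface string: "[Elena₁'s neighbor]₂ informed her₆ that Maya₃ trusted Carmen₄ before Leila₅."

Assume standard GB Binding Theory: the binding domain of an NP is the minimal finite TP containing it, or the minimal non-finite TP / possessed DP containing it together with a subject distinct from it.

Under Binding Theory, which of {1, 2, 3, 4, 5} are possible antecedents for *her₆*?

{1}

*her* is a pronoun, so Principle B applies: it must be free in its binding domain.
Binding domain of *her₆*: the matrix TP, whose subject is [Elena₁'s neighbor]₂.
*Elena₁* and the pronoun do not c-command one another → neither Principle B nor Principle C is at stake; coindexation permitted.
*[Elena₁'s neighbor]₂* c-commands the pronoun within its binding domain → coindexation would violate Principle B.
*Maya₃*: the pronoun c-commands this R-expression → coindexation would violate Principle C on *Maya₃*.
*Carmen₄*: the pronoun c-commands this R-expression → coindexation would violate Principle C on *Carmen₄*.
*Leila₅*: the pronoun c-commands this R-expression → coindexation would violate Principle C on *Leila₅*.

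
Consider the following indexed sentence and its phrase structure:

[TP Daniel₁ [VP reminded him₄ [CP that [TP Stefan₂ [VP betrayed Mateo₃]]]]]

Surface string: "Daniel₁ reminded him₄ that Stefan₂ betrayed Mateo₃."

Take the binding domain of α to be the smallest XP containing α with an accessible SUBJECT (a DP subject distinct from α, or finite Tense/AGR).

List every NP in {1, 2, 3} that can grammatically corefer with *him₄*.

none

*him* is a pronoun, so Principle B applies: it must be free in its binding domain.
Binding domain of *him₄*: the matrix TP, whose subject is Daniel₁.
*Daniel₁* c-commands the pronoun within its binding domain → coindexation would violate Principle B.
*Stefan₂*: the pronoun c-commands this R-expression → coindexation would violate Principle C on *Stefan₂*.
*Mateo₃*: the pronoun c-commands this R-expression → coindexation would violate Principle C on *Mateo₃*.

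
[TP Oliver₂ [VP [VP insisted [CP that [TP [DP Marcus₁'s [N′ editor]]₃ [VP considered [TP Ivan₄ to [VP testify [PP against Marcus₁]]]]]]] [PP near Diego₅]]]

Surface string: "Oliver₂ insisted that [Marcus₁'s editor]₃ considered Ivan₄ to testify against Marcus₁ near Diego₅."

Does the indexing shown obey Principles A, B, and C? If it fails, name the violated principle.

The two coindexed NPs are *Marcus₁* and *Marcus₁*.
*Marcus₁* is an R-expression; no coindexed NP c-commands it, so Principle C holds.
*Marcus₁* is an R-expression; *Marcus₁* does not c-command it, and no other NP shares its index, so Principle C is satisfied.
All principles are respected.

grammatical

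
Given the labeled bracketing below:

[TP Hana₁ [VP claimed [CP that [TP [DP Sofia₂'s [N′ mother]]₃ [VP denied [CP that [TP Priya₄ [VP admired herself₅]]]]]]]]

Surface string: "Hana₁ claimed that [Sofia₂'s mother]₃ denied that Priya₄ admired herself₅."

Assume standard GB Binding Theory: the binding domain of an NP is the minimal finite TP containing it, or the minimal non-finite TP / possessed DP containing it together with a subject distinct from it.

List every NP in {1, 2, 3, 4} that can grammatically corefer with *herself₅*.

{4}

*herself* is an anaphor, so Principle A applies: it must be bound in its binding domain.
Binding domain of *herself₅*: the embedded TP, whose subject is Priya₄.
*Hana₁* c-commands the anaphor but is outside its binding domain → cannot satisfy Principle A.
*Sofia₂* does not c-command the anaphor → cannot bind it.
*[Sofia₂'s mother]₃* c-commands the anaphor but is outside its binding domain → cannot satisfy Principle A.
*Priya₄* c-commands the anaphor within its binding domain → licit binder.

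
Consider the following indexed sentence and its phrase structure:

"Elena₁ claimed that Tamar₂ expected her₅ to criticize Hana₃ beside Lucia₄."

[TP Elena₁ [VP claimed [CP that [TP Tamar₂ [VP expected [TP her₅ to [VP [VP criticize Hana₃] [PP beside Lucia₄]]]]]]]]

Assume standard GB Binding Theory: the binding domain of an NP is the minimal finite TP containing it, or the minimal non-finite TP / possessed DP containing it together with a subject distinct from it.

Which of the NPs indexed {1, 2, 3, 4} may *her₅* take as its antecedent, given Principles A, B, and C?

*her* is a pronoun, so Principle B applies: it must be free in its binding domain.
Binding domain of *her₅*: the embedded TP, whose subject is Tamar₂.
*Elena₁* c-commands the pronoun but from outside its binding domain, and is not c-commanded by it → coindexation permitted.
*Tamar₂* c-commands the pronoun within its binding domain → coindexation would violate Principle B.
*Hana₃*: the pronoun c-commands this R-expression → coindexation would violate Principle C on *Hana₃*.
*Lucia₄*: the pronoun c-commands this R-expression → coindexation would violate Principle C on *Lucia₄*.

{1}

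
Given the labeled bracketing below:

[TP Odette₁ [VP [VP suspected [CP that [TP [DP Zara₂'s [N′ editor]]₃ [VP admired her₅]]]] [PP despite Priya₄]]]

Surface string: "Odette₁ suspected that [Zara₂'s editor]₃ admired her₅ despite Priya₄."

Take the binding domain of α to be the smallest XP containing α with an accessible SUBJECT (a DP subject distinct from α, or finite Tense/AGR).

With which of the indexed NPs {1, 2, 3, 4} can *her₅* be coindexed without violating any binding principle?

*her* is a pronoun, so Principle B applies: it must be free in its binding domain.
Binding domain of *her₅*: the embedded TP, whose subject is [Zara₂'s editor]₃.
*Odette₁* c-commands the pronoun but from outside its binding domain, and is not c-commanded by it → coindexation permitted.
*Zara₂* and the pronoun do not c-command one another → neither Principle B nor Principle C is at stake; coindexation permitted.
*[Zara₂'s editor]₃* c-commands the pronoun within its binding domain → coindexation would violate Principle B.
*Priya₄* and the pronoun do not c-command one another → neither Principle B nor Principle C is at stake; coindexation permitted.

{1, 2, 4}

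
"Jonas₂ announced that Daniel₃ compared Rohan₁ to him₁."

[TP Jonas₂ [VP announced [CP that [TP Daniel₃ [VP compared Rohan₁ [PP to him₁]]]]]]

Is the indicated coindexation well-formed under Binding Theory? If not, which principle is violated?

The two coindexed NPs are *Rohan₁* and *him₁*.
*him₁* is a pronoun. Its binding domain is the embedded TP, whose subject is Daniel₃.
*Rohan₁* c-commands it within that domain and carries the same index.
The pronoun is locally bound → Principle B violation.

Principle B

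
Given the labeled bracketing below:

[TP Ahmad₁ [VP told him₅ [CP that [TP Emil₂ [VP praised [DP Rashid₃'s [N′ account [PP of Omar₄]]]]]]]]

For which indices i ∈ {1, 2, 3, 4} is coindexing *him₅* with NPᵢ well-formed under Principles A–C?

none

*him* is a pronoun, so Principle B applies: it must be free in its binding domain.
Binding domain of *him₅*: the matrix TP, whose subject is Ahmad₁.
*Ahmad₁* c-commands the pronoun within its binding domain → coindexation would violate Principle B.
*Emil₂*: the pronoun c-commands this R-expression → coindexation would violate Principle C on *Emil₂*.
*Rashid₃*: the pronoun c-commands this R-expression → coindexation would violate Principle C on *Rashid₃*.
*Omar₄*: the pronoun c-commands this R-expression → coindexation would violate Principle C on *Omar₄*.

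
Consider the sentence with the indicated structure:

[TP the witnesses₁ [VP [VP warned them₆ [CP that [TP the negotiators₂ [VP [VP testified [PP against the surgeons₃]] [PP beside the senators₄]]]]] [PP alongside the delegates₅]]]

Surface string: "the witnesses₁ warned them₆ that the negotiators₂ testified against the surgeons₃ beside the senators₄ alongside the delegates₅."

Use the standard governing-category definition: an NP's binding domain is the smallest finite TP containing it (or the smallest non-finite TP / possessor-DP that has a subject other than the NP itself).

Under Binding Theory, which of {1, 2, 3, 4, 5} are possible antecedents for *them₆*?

{5}

*them* is a pronoun, so Principle B applies: it must be free in its binding domain.
Binding domain of *them₆*: the matrix TP, whose subject is the witnesses₁.
*the witnesses₁* c-commands the pronoun within its binding domain → coindexation would violate Principle B.
*the negotiators₂*: the pronoun c-commands this R-expression → coindexation would violate Principle C on *the negotiators₂*.
*the surgeons₃*: the pronoun c-commands this R-expression → coindexation would violate Principle C on *the surgeons₃*.
*the senators₄*: the pronoun c-commands this R-expression → coindexation would violate Principle C on *the senators₄*.
*the delegates₅* and the pronoun do not c-command one another → neither Principle B nor Principle C is at stake; coindexation permitted.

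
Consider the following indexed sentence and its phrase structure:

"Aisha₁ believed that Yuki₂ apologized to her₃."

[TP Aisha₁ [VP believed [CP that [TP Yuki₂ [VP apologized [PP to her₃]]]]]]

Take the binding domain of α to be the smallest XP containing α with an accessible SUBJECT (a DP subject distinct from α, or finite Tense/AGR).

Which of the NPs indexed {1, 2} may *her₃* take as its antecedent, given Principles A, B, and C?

{1}

*her* is a pronoun, so Principle B applies: it must be free in its binding domain.
Binding domain of *her₃*: the embedded TP, whose subject is Yuki₂.
*Aisha₁* c-commands the pronoun but from outside its binding domain, and is not c-commanded by it → coindexation permitted.
*Yuki₂* c-commands the pronoun within its binding domain → coindexation would violate Principle B.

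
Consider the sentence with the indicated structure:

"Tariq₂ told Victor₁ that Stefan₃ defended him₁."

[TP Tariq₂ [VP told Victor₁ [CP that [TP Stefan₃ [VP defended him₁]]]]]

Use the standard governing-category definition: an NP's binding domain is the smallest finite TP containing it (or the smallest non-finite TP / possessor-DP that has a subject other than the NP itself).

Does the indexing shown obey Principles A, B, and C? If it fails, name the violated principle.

grammatical

The two coindexed NPs are *Victor₁* and *him₁*.
*him₁* is a pronoun; its binding domain is the embedded TP, whose subject is Stefan₃. Within that domain it is c-commanded only by *Stefan₃*, which carries a different index — the pronoun is free locally, so Principle B holds.
*Victor₁* is an R-expression; *him₁* does not c-command it, and no other NP shares its index, so Principle C is satisfied.
All principles are respected.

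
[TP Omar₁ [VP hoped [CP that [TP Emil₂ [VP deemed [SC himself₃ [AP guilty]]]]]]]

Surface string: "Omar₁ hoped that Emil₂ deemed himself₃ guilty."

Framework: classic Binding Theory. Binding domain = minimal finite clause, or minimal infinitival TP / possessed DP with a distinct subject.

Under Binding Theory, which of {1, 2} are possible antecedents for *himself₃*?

*himself* is an anaphor, so Principle A applies: it must be bound in its binding domain.
Binding domain of *himself₃*: the embedded TP, whose subject is Emil₂.
*Omar₁* c-commands the anaphor but is outside its binding domain → cannot satisfy Principle A.
*Emil₂* c-commands the anaphor within its binding domain → licit binder.

{2}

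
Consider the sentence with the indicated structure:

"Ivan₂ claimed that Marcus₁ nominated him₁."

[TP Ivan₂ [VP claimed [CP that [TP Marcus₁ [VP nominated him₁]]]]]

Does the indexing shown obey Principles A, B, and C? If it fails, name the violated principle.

The two coindexed NPs are *Marcus₁* and *him₁*.
*him₁* is a pronoun. Its binding domain is the embedded TP, whose subject is Marcus₁.
*Marcus₁* c-commands it within that domain and carries the same index.
The pronoun is locally bound → Principle B violation.

Principle B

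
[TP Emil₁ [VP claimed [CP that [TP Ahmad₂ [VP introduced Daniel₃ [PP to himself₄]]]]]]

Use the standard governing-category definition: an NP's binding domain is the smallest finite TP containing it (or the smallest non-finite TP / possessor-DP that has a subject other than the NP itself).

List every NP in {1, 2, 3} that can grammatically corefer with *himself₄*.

{2, 3}

*himself* is an anaphor, so Principle A applies: it must be bound in its binding domain.
Binding domain of *himself₄*: the embedded TP, whose subject is Ahmad₂.
*Emil₁* c-commands the anaphor but is outside its binding domain → cannot satisfy Principle A.
*Ahmad₂* c-commands the anaphor within its binding domain → licit binder.
*Daniel₃* c-commands the anaphor within its binding domain → licit binder.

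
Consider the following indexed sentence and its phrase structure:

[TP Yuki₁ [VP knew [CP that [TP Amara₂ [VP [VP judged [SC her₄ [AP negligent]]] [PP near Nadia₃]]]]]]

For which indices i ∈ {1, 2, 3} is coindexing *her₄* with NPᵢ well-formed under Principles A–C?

*her* is a pronoun, so Principle B applies: it must be free in its binding domain.
Binding domain of *her₄*: the embedded TP, whose subject is Amara₂.
*Yuki₁* c-commands the pronoun but from outside its binding domain, and is not c-commanded by it → coindexation permitted.
*Amara₂* c-commands the pronoun within its binding domain → coindexation would violate Principle B.
*Nadia₃* and the pronoun do not c-command one another → neither Principle B nor Principle C is at stake; coindexation permitted.

{1, 3}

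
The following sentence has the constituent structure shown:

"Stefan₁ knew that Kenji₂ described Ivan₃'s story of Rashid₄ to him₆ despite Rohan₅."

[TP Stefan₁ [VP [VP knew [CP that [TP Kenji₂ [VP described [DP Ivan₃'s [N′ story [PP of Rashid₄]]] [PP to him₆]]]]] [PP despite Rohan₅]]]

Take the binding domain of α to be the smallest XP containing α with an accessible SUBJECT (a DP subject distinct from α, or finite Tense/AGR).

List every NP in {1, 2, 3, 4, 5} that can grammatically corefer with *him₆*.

{1, 3, 4, 5}

*him* is a pronoun, so Principle B applies: it must be free in its binding domain.
Binding domain of *him₆*: the embedded TP, whose subject is Kenji₂.
*Stefan₁* c-commands the pronoun but from outside its binding domain, and is not c-commanded by it → coindexation permitted.
*Kenji₂* c-commands the pronoun within its binding domain → coindexation would violate Principle B.
*Ivan₃* and the pronoun do not c-command one another → neither Principle B nor Principle C is at stake; coindexation permitted.
*Rashid₄* and the pronoun do not c-command one another → neither Principle B nor Principle C is at stake; coindexation permitted.
*Rohan₅* and the pronoun do not c-command one another → neither Principle B nor Principle C is at stake; coindexation permitted.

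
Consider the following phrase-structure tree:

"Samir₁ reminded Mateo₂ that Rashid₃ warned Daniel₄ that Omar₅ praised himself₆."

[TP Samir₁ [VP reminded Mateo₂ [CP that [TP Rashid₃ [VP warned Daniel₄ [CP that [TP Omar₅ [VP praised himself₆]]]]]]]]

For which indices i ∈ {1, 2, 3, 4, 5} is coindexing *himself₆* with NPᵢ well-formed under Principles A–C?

*himself* is an anaphor, so Principle A applies: it must be bound in its binding domain.
Binding domain of *himself₆*: the embedded TP, whose subject is Omar₅.
*Samir₁* c-commands the anaphor but is outside its binding domain → cannot satisfy Principle A.
*Mateo₂* c-commands the anaphor but is outside its binding domain → cannot satisfy Principle A.
*Rashid₃* c-commands the anaphor but is outside its binding domain → cannot satisfy Principle A.
*Daniel₄* c-commands the anaphor but is outside its binding domain → cannot satisfy Principle A.
*Omar₅* c-commands the anaphor within its binding domain → licit binder.

{5}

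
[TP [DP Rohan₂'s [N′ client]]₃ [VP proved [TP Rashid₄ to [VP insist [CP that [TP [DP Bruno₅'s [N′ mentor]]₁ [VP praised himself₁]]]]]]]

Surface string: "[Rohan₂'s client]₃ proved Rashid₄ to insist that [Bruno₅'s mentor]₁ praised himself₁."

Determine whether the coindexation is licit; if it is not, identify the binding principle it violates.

grammatical

The two coindexed NPs are *[Bruno₅'s mentor]₁* and *himself₁*.
*himself₁* is an anaphor; its binding domain is the embedded TP, whose subject is [Bruno₅'s mentor]₁. *[Bruno₅'s mentor]₁* c-commands it within that domain and shares its index, so Principle A is satisfied.
*[Bruno₅'s mentor]₁* is an R-expression; *himself₁* does not c-command it, and no other NP shares its index, so Principle C is satisfied.
All principles are respected.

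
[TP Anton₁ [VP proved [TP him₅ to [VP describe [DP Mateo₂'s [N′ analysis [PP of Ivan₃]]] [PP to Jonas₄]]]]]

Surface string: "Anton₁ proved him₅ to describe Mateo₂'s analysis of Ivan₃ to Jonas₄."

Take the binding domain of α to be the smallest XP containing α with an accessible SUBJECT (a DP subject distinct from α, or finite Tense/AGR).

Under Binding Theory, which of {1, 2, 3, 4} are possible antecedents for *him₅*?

*him* is a pronoun, so Principle B applies: it must be free in its binding domain.
Binding domain of *him₅*: the matrix TP, whose subject is Anton₁.
*Anton₁* c-commands the pronoun within its binding domain → coindexation would violate Principle B.
*Mateo₂*: the pronoun c-commands this R-expression → coindexation would violate Principle C on *Mateo₂*.
*Ivan₃*: the pronoun c-commands this R-expression → coindexation would violate Principle C on *Ivan₃*.
*Jonas₄*: the pronoun c-commands this R-expression → coindexation would violate Principle C on *Jonas₄*.

none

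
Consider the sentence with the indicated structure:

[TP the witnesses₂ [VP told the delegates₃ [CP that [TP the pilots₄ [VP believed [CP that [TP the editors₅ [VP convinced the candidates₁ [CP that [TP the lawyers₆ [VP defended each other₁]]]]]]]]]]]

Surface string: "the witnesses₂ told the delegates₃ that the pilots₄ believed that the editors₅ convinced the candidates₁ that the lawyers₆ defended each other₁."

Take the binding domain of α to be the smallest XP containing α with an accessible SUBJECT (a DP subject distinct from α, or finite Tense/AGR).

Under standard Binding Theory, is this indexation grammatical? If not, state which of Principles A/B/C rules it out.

Principle A

The two coindexed NPs are *the candidates₁* and *each other₁*.
*each other₁* is an anaphor. Principle A requires it to be bound within its binding domain — the embedded TP, whose subject is the lawyers₆.
Within that domain it is c-commanded by *the lawyers₆*, which does not share its index.
*the candidates₁* does c-command the anaphor, but from outside its binding domain.
The anaphor is unbound in its domain → Principle A violation.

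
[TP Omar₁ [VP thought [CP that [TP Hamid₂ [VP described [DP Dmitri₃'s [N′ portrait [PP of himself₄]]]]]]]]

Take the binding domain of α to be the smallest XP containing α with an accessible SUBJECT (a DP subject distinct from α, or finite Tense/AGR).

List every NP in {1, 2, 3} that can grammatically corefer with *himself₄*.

{3}

*himself* is an anaphor, so Principle A applies: it must be bound in its binding domain.
Binding domain of *himself₄*: the possessed DP, whose subject is Dmitri₃.
*Omar₁* c-commands the anaphor but is outside its binding domain → cannot satisfy Principle A.
*Hamid₂* c-commands the anaphor but is outside its binding domain → cannot satisfy Principle A.
*Dmitri₃* c-commands the anaphor within its binding domain → licit binder.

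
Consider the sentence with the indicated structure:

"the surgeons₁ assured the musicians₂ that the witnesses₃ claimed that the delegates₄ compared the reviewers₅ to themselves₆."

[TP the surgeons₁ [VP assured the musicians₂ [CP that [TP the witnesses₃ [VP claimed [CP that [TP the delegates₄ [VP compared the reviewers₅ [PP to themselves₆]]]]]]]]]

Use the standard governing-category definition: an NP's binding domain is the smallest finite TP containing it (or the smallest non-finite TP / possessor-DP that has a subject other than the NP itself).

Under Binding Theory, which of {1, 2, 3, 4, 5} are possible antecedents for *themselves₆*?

{4, 5}

*themselves* is an anaphor, so Principle A applies: it must be bound in its binding domain.
Binding domain of *themselves₆*: the embedded TP, whose subject is the delegates₄.
*the surgeons₁* c-commands the anaphor but is outside its binding domain → cannot satisfy Principle A.
*the musicians₂* c-commands the anaphor but is outside its binding domain → cannot satisfy Principle A.
*the witnesses₃* c-commands the anaphor but is outside its binding domain → cannot satisfy Principle A.
*the delegates₄* c-commands the anaphor within its binding domain → licit binder.
*the reviewers₅* c-commands the anaphor within its binding domain → licit binder.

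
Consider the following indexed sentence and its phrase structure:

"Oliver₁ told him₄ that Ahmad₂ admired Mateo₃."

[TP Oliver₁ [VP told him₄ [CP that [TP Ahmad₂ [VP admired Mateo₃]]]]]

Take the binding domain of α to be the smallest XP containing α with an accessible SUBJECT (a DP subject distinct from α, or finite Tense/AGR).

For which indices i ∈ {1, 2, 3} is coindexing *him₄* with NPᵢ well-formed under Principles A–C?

none

*him* is a pronoun, so Principle B applies: it must be free in its binding domain.
Binding domain of *him₄*: the matrix TP, whose subject is Oliver₁.
*Oliver₁* c-commands the pronoun within its binding domain → coindexation would violate Principle B.
*Ahmad₂*: the pronoun c-commands this R-expression → coindexation would violate Principle C on *Ahmad₂*.
*Mateo₃*: the pronoun c-commands this R-expression → coindexation would violate Principle C on *Mateo₃*.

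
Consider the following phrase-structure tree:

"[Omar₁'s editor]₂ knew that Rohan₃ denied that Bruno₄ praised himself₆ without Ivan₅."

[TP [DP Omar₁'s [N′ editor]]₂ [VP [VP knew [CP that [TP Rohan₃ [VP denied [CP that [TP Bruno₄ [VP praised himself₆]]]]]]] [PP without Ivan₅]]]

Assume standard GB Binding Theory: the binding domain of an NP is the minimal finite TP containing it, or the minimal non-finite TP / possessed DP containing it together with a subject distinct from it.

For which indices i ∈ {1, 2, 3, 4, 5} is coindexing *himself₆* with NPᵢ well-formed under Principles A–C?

*himself* is an anaphor, so Principle A applies: it must be bound in its binding domain.
Binding domain of *himself₆*: the embedded TP, whose subject is Bruno₄.
*Omar₁* does not c-command the anaphor → cannot bind it.
*[Omar₁'s editor]₂* c-commands the anaphor but is outside its binding domain → cannot satisfy Principle A.
*Rohan₃* c-commands the anaphor but is outside its binding domain → cannot satisfy Principle A.
*Bruno₄* c-commands the anaphor within its binding domain → licit binder.
*Ivan₅* does not c-command the anaphor → cannot bind it.

{4}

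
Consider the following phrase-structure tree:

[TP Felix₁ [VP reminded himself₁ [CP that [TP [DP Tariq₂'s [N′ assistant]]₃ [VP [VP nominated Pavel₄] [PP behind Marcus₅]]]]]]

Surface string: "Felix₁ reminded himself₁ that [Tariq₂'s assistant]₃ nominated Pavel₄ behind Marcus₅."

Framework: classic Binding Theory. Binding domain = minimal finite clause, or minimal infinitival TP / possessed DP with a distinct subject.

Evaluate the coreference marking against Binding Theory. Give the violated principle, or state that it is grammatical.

The two coindexed NPs are *Felix₁* and *himself₁*.
*himself₁* is an anaphor; its binding domain is the matrix TP, whose subject is Felix₁. *Felix₁* c-commands it within that domain and shares its index, so Principle A is satisfied.
*Felix₁* is an R-expression; *himself₁* does not c-command it, and no other NP shares its index, so Principle C is satisfied.
All principles are respected.

grammatical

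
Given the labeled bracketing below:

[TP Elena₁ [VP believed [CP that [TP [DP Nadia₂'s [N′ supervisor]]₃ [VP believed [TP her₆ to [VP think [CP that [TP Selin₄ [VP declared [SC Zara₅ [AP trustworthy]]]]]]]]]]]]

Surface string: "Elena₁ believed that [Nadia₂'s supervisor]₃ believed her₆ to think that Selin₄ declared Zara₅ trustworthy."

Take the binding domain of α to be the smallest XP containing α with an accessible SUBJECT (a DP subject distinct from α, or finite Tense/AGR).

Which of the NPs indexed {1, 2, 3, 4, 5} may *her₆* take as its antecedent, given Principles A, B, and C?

{1, 2}

*her* is a pronoun, so Principle B applies: it must be free in its binding domain.
Binding domain of *her₆*: the embedded TP, whose subject is [Nadia₂'s supervisor]₃.
*Elena₁* c-commands the pronoun but from outside its binding domain, and is not c-commanded by it → coindexation permitted.
*Nadia₂* and the pronoun do not c-command one another → neither Principle B nor Principle C is at stake; coindexation permitted.
*[Nadia₂'s supervisor]₃* c-commands the pronoun within its binding domain → coindexation would violate Principle B.
*Selin₄*: the pronoun c-commands this R-expression → coindexation would violate Principle C on *Selin₄*.
*Zara₅*: the pronoun c-commands this R-expression → coindexation would violate Principle C on *Zara₅*.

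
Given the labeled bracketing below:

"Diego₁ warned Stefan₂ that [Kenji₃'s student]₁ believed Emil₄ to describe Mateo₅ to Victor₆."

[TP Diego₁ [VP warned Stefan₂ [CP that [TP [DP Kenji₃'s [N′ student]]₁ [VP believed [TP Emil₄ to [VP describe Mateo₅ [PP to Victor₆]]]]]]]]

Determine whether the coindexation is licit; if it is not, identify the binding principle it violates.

The two coindexed NPs are *[Kenji₃'s student]₁* and *Diego₁*.
*[Kenji₃'s student]₁* is an R-expression. Principle C requires it to be free everywhere.
*Diego₁* c-commands it and carries the same index.
The R-expression is bound → Principle C violation.

Principle C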